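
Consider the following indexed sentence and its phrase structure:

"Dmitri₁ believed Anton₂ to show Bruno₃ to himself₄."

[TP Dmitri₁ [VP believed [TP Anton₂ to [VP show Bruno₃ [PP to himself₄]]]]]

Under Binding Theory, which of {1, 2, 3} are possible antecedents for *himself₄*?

*himself* is an anaphor, so Principle A applies: it must be bound in its binding domain.
Binding domain of *himself₄*: the embedded TP, whose subject is Anton₂.
*Dmitri₁* c-commands the anaphor but is outside its binding domain → cannot satisfy Principle A.
*Anton₂* c-commands the anaphor within its binding domain → licit binder.
*Bruno₃* c-commands the anaphor within its binding domain → licit binder.

{2, 3}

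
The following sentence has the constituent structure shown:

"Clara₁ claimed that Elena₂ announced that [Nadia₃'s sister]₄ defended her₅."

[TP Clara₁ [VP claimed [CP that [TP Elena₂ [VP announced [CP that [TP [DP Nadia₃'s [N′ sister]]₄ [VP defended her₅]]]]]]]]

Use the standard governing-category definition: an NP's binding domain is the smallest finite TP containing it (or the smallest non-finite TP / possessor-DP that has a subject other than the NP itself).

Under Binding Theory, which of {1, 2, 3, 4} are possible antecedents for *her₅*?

*her* is a pronoun, so Principle B applies: it must be free in its binding domain.
Binding domain of *her₅*: the embedded TP, whose subject is [Nadia₃'s sister]₄.
*Clara₁* c-commands the pronoun but from outside its binding domain, and is not c-commanded by it → coindexation permitted.
*Elena₂* c-commands the pronoun but from outside its binding domain, and is not c-commanded by it → coindexation permitted.
*Nadia₃* and the pronoun do not c-command one another → neither Principle B nor Principle C is at stake; coindexation permitted.
*[Nadia₃'s sister]₄* c-commands the pronoun within its binding domain → coindexation would violate Principle B.

{1, 2, 3}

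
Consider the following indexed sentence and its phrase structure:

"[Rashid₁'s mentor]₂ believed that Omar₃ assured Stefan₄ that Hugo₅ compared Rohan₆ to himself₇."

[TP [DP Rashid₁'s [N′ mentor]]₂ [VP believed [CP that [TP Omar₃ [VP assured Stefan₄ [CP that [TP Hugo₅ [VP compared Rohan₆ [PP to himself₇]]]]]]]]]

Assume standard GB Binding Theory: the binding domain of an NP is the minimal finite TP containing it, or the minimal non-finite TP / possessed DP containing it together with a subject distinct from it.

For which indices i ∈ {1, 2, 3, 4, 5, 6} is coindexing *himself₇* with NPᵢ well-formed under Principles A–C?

{5, 6}

*himself* is an anaphor, so Principle A applies: it must be bound in its binding domain.
Binding domain of *himself₇*: the embedded TP, whose subject is Hugo₅.
*Rashid₁* does not c-command the anaphor → cannot bind it.
*[Rashid₁'s mentor]₂* c-commands the anaphor but is outside its binding domain → cannot satisfy Principle A.
*Omar₃* c-commands the anaphor but is outside its binding domain → cannot satisfy Principle A.
*Stefan₄* c-commands the anaphor but is outside its binding domain → cannot satisfy Principle A.
*Hugo₅* c-commands the anaphor within its binding domain → licit binder.
*Rohan₆* c-commands the anaphor within its binding domain → licit binder.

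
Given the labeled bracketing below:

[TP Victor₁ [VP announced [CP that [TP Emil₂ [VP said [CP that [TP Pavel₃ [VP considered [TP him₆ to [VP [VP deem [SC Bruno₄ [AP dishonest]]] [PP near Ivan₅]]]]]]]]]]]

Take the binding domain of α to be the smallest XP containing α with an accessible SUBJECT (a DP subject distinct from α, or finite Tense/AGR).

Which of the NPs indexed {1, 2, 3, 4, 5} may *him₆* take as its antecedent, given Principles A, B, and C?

*him* is a pronoun, so Principle B applies: it must be free in its binding domain.
Binding domain of *him₆*: the embedded TP, whose subject is Pavel₃.
*Victor₁* c-commands the pronoun but from outside its binding domain, and is not c-commanded by it → coindexation permitted.
*Emil₂* c-commands the pronoun but from outside its binding domain, and is not c-commanded by it → coindexation permitted.
*Pavel₃* c-commands the pronoun within its binding domain → coindexation would violate Principle B.
*Bruno₄*: the pronoun c-commands this R-expression → coindexation would violate Principle C on *Bruno₄*.
*Ivan₅*: the pronoun c-commands this R-expression → coindexation would violate Principle C on *Ivan₅*.

{1, 2}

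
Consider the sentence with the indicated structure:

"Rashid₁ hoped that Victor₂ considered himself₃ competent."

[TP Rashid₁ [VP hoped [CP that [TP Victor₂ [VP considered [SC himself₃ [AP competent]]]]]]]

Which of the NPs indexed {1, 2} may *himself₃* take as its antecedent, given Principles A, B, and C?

*himself* is an anaphor, so Principle A applies: it must be bound in its binding domain.
Binding domain of *himself₃*: the embedded TP, whose subject is Victor₂.
*Rashid₁* c-commands the anaphor but is outside its binding domain → cannot satisfy Principle A.
*Victor₂* c-commands the anaphor within its binding domain → licit binder.

{2}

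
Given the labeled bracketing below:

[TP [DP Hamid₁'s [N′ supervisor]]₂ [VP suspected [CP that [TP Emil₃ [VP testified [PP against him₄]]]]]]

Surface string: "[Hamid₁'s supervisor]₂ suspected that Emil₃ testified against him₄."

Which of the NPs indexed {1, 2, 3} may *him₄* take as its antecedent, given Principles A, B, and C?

*him* is a pronoun, so Principle B applies: it must be free in its binding domain.
Binding domain of *him₄*: the embedded TP, whose subject is Emil₃.
*Hamid₁* and the pronoun do not c-command one another → neither Principle B nor Principle C is at stake; coindexation permitted.
*[Hamid₁'s supervisor]₂* c-commands the pronoun but from outside its binding domain, and is not c-commanded by it → coindexation permitted.
*Emil₃* c-commands the pronoun within its binding domain → coindexation would violate Principle B.

{1, 2}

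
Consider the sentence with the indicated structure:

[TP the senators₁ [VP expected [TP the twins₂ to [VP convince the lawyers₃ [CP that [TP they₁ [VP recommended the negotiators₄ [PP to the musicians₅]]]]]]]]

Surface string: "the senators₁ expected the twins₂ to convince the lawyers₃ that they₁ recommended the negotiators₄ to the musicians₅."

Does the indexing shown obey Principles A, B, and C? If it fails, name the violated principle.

grammatical

The two coindexed NPs are *the senators₁* and *they₁*.
*they₁* is a pronoun; nothing c-commands it within its binding domain (the embedded TP.), so Principle B holds trivially.
*the senators₁* is an R-expression; *they₁* does not c-command it, and no other NP shares its index, so Principle C is satisfied.
All principles are respected.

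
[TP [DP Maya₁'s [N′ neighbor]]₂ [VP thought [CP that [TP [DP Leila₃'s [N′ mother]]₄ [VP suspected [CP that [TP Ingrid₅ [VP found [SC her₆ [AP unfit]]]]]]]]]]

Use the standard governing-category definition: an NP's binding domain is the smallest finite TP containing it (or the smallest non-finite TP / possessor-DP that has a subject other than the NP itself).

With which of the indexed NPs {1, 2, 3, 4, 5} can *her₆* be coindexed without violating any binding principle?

*her* is a pronoun, so Principle B applies: it must be free in its binding domain.
Binding domain of *her₆*: the embedded TP, whose subject is Ingrid₅.
*Maya₁* and the pronoun do not c-command one another → neither Principle B nor Principle C is at stake; coindexation permitted.
*[Maya₁'s neighbor]₂* c-commands the pronoun but from outside its binding domain, and is not c-commanded by it → coindexation permitted.
*Leila₃* and the pronoun do not c-command one another → neither Principle B nor Principle C is at stake; coindexation permitted.
*[Leila₃'s mother]₄* c-commands the pronoun but from outside its binding domain, and is not c-commanded by it → coindexation permitted.
*Ingrid₅* c-commands the pronoun within its binding domain → coindexation would violate Principle B.

{1, 2, 3, 4}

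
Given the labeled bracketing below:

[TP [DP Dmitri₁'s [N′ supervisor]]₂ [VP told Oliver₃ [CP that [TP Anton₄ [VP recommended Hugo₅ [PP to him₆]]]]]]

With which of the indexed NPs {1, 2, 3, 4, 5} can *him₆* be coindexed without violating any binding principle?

{1, 2, 3}

*him* is a pronoun, so Principle B applies: it must be free in its binding domain.
Binding domain of *him₆*: the embedded TP, whose subject is Anton₄.
*Dmitri₁* and the pronoun do not c-command one another → neither Principle B nor Principle C is at stake; coindexation permitted.
*[Dmitri₁'s supervisor]₂* c-commands the pronoun but from outside its binding domain, and is not c-commanded by it → coindexation permitted.
*Oliver₃* c-commands the pronoun but from outside its binding domain, and is not c-commanded by it → coindexation permitted.
*Anton₄* c-commands the pronoun within its binding domain → coindexation would violate Principle B.
*Hugo₅* c-commands the pronoun within its binding domain → coindexation would violate Principle B.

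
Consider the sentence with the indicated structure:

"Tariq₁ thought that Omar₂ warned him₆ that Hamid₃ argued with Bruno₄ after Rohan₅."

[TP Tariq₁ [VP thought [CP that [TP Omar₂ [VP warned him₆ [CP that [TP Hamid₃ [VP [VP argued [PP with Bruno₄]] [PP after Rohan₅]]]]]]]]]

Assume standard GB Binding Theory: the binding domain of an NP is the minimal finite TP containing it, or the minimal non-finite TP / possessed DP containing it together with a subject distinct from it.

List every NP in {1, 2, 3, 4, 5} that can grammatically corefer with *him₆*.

*him* is a pronoun, so Principle B applies: it must be free in its binding domain.
Binding domain of *him₆*: the embedded TP, whose subject is Omar₂.
*Tariq₁* c-commands the pronoun but from outside its binding domain, and is not c-commanded by it → coindexation permitted.
*Omar₂* c-commands the pronoun within its binding domain → coindexation would violate Principle B.
*Hamid₃*: the pronoun c-commands this R-expression → coindexation would violate Principle C on *Hamid₃*.
*Bruno₄*: the pronoun c-commands this R-expression → coindexation would violate Principle C on *Bruno₄*.
*Rohan₅*: the pronoun c-commands this R-expression → coindexation would violate Principle C on *Rohan₅*.

{1}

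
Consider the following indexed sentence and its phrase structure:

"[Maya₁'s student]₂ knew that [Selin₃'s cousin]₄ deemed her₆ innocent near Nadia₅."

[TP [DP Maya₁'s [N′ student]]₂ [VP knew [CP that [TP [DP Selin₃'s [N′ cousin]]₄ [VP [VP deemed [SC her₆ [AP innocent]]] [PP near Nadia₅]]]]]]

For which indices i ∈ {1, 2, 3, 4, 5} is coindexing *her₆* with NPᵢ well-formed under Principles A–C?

*her* is a pronoun, so Principle B applies: it must be free in its binding domain.
Binding domain of *her₆*: the embedded TP, whose subject is [Selin₃'s cousin]₄.
*Maya₁* and the pronoun do not c-command one another → neither Principle B nor Principle C is at stake; coindexation permitted.
*[Maya₁'s student]₂* c-commands the pronoun but from outside its binding domain, and is not c-commanded by it → coindexation permitted.
*Selin₃* and the pronoun do not c-command one another → neither Principle B nor Principle C is at stake; coindexation permitted.
*[Selin₃'s cousin]₄* c-commands the pronoun within its binding domain → coindexation would violate Principle B.
*Nadia₅* and the pronoun do not c-command one another → neither Principle B nor Principle C is at stake; coindexation permitted.

{1, 2, 3, 5}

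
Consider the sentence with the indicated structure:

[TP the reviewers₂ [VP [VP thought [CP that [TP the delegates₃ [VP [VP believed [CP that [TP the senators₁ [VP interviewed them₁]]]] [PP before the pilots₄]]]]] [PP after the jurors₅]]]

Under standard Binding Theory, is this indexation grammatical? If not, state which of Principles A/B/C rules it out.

Principle B

The two coindexed NPs are *the senators₁* and *them₁*.
*them₁* is a pronoun. Its binding domain is the embedded TP, whose subject is the senators₁.
*the senators₁* c-commands it within that domain and carries the same index.
The pronoun is locally bound → Principle B violation.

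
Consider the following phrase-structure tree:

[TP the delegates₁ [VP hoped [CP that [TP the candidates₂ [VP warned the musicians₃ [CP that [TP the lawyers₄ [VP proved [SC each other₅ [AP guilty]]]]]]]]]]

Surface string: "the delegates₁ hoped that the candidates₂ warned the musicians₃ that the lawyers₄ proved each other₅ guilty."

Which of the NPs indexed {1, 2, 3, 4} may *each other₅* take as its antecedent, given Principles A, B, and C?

*each other* is an anaphor, so Principle A applies: it must be bound in its binding domain.
Binding domain of *each other₅*: the embedded TP, whose subject is the lawyers₄.
*the delegates₁* c-commands the anaphor but is outside its binding domain → cannot satisfy Principle A.
*the candidates₂* c-commands the anaphor but is outside its binding domain → cannot satisfy Principle A.
*the musicians₃* c-commands the anaphor but is outside its binding domain → cannot satisfy Principle A.
*the lawyers₄* c-commands the anaphor within its binding domain → licit binder.

{4}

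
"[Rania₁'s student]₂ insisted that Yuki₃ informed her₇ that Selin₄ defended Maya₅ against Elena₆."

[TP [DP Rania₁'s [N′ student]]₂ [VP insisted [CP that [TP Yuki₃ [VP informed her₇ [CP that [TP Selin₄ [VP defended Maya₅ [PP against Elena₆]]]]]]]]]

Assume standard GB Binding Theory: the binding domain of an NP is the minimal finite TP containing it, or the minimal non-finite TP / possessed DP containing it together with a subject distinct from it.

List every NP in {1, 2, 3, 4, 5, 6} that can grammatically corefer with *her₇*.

{1, 2}

*her* is a pronoun, so Principle B applies: it must be free in its binding domain.
Binding domain of *her₇*: the embedded TP, whose subject is Yuki₃.
*Rania₁* and the pronoun do not c-command one another → neither Principle B nor Principle C is at stake; coindexation permitted.
*[Rania₁'s student]₂* c-commands the pronoun but from outside its binding domain, and is not c-commanded by it → coindexation permitted.
*Yuki₃* c-commands the pronoun within its binding domain → coindexation would violate Principle B.
*Selin₄*: the pronoun c-commands this R-expression → coindexation would violate Principle C on *Selin₄*.
*Maya₅*: the pronoun c-commands this R-expression → coindexation would violate Principle C on *Maya₅*.
*Elena₆*: the pronoun c-commands this R-expression → coindexation would violate Principle C on *Elena₆*.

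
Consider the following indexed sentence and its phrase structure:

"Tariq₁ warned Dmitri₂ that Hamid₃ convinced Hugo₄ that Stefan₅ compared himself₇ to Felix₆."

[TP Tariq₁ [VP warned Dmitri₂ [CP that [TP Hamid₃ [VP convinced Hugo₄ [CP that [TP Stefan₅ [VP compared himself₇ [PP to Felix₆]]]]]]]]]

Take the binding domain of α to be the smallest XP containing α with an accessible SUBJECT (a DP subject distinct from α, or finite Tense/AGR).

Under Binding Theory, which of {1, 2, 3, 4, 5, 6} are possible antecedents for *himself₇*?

*himself* is an anaphor, so Principle A applies: it must be bound in its binding domain.
Binding domain of *himself₇*: the embedded TP, whose subject is Stefan₅.
*Tariq₁* c-commands the anaphor but is outside its binding domain → cannot satisfy Principle A.
*Dmitri₂* c-commands the anaphor but is outside its binding domain → cannot satisfy Principle A.
*Hamid₃* c-commands the anaphor but is outside its binding domain → cannot satisfy Principle A.
*Hugo₄* c-commands the anaphor but is outside its binding domain → cannot satisfy Principle A.
*Stefan₅* c-commands the anaphor within its binding domain → licit binder.
*Felix₆* does not c-command the anaphor → cannot bind it.

{5}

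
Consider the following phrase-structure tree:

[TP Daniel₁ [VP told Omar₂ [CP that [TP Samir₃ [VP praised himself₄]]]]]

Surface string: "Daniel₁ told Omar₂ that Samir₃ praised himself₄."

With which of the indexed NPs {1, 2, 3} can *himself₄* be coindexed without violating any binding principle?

{3}

*himself* is an anaphor, so Principle A applies: it must be bound in its binding domain.
Binding domain of *himself₄*: the embedded TP, whose subject is Samir₃.
*Daniel₁* c-commands the anaphor but is outside its binding domain → cannot satisfy Principle A.
*Omar₂* c-commands the anaphor but is outside its binding domain → cannot satisfy Principle A.
*Samir₃* c-commands the anaphor within its binding domain → licit binder.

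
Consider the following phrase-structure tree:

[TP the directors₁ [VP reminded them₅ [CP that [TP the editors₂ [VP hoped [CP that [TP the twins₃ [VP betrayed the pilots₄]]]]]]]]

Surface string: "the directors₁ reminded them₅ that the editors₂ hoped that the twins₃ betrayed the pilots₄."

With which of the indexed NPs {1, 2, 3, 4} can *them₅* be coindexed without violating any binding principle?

*them* is a pronoun, so Principle B applies: it must be free in its binding domain.
Binding domain of *them₅*: the matrix TP, whose subject is the directors₁.
*the directors₁* c-commands the pronoun within its binding domain → coindexation would violate Principle B.
*the editors₂*: the pronoun c-commands this R-expression → coindexation would violate Principle C on *the editors₂*.
*the twins₃*: the pronoun c-commands this R-expression → coindexation would violate Principle C on *the twins₃*.
*the pilots₄*: the pronoun c-commands this R-expression → coindexation would violate Principle C on *the pilots₄*.

none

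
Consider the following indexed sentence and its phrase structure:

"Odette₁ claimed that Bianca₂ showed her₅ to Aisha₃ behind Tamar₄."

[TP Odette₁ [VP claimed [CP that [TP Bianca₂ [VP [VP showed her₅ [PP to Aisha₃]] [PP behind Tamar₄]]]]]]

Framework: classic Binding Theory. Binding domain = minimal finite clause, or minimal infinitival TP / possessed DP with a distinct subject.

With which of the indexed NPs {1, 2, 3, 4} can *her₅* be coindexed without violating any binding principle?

*her* is a pronoun, so Principle B applies: it must be free in its binding domain.
Binding domain of *her₅*: the embedded TP, whose subject is Bianca₂.
*Odette₁* c-commands the pronoun but from outside its binding domain, and is not c-commanded by it → coindexation permitted.
*Bianca₂* c-commands the pronoun within its binding domain → coindexation would violate Principle B.
*Aisha₃*: the pronoun c-commands this R-expression → coindexation would violate Principle C on *Aisha₃*.
*Tamar₄* and the pronoun do not c-command one another → neither Principle B nor Principle C is at stake; coindexation permitted.

{1, 4}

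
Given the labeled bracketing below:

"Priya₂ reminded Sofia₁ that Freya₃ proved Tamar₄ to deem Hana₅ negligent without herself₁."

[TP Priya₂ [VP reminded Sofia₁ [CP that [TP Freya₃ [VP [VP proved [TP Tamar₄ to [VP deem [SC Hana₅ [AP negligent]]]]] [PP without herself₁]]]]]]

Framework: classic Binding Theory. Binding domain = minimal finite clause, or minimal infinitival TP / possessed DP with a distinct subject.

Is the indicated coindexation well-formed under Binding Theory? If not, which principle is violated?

The two coindexed NPs are *Sofia₁* and *herself₁*.
*herself₁* is an anaphor. Principle A requires it to be bound within its binding domain — the embedded TP, whose subject is Freya₃.
Within that domain it is c-commanded by *Freya₃*, which does not share its index.
*Sofia₁* does c-command the anaphor, but from outside its binding domain.
The anaphor is unbound in its domain → Principle A violation.

Principle A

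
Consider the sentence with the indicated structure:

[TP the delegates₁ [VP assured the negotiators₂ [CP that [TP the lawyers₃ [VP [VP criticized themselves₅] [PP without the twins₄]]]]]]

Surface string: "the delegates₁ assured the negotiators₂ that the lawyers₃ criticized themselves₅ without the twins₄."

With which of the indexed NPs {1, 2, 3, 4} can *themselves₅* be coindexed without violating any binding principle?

{3}

*themselves* is an anaphor, so Principle A applies: it must be bound in its binding domain.
Binding domain of *themselves₅*: the embedded TP, whose subject is the lawyers₃.
*the delegates₁* c-commands the anaphor but is outside its binding domain → cannot satisfy Principle A.
*the negotiators₂* c-commands the anaphor but is outside its binding domain → cannot satisfy Principle A.
*the lawyers₃* c-commands the anaphor within its binding domain → licit binder.
*the twins₄* does not c-command the anaphor → cannot bind it.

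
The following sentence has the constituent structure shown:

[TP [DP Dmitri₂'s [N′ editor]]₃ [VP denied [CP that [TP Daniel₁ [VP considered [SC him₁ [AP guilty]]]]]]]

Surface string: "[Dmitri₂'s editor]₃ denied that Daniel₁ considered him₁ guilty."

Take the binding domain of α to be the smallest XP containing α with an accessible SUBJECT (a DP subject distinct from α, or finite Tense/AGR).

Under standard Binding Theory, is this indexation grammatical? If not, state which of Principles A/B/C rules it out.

The two coindexed NPs are *Daniel₁* and *him₁*.
*him₁* is a pronoun. Its binding domain is the embedded TP, whose subject is Daniel₁.
*Daniel₁* c-commands it within that domain and carries the same index.
The pronoun is locally bound → Principle B violation.

Principle B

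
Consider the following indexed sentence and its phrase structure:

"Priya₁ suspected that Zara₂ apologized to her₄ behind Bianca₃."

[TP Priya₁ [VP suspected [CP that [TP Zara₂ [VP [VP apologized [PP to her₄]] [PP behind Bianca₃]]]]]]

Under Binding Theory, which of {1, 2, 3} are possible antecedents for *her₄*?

*her* is a pronoun, so Principle B applies: it must be free in its binding domain.
Binding domain of *her₄*: the embedded TP, whose subject is Zara₂.
*Priya₁* c-commands the pronoun but from outside its binding domain, and is not c-commanded by it → coindexation permitted.
*Zara₂* c-commands the pronoun within its binding domain → coindexation would violate Principle B.
*Bianca₃* and the pronoun do not c-command one another → neither Principle B nor Principle C is at stake; coindexation permitted.

{1, 3}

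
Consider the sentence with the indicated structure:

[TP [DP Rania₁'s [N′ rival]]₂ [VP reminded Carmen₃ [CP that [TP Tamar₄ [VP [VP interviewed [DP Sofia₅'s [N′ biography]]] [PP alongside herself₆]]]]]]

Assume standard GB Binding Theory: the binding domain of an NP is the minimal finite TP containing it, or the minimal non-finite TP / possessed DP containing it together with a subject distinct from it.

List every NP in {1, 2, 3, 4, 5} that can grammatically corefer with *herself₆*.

{4}

*herself* is an anaphor, so Principle A applies: it must be bound in its binding domain.
Binding domain of *herself₆*: the embedded TP, whose subject is Tamar₄.
*Rania₁* does not c-command the anaphor → cannot bind it.
*[Rania₁'s rival]₂* c-commands the anaphor but is outside its binding domain → cannot satisfy Principle A.
*Carmen₃* c-commands the anaphor but is outside its binding domain → cannot satisfy Principle A.
*Tamar₄* c-commands the anaphor within its binding domain → licit binder.
*Sofia₅* does not c-command the anaphor → cannot bind it.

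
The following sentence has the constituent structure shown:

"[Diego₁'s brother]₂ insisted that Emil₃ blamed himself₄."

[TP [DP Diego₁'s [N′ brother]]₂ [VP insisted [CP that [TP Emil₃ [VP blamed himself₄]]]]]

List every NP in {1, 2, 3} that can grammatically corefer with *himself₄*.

{3}

*himself* is an anaphor, so Principle A applies: it must be bound in its binding domain.
Binding domain of *himself₄*: the embedded TP, whose subject is Emil₃.
*Diego₁* does not c-command the anaphor → cannot bind it.
*[Diego₁'s brother]₂* c-commands the anaphor but is outside its binding domain → cannot satisfy Principle A.
*Emil₃* c-commands the anaphor within its binding domain → licit binder.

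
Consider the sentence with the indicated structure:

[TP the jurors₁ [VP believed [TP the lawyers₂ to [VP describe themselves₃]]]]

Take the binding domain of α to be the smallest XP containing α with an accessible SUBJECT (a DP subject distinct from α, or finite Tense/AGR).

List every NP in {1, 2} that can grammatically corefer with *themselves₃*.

*themselves* is an anaphor, so Principle A applies: it must be bound in its binding domain.
Binding domain of *themselves₃*: the embedded TP, whose subject is the lawyers₂.
*the jurors₁* c-commands the anaphor but is outside its binding domain → cannot satisfy Principle A.
*the lawyers₂* c-commands the anaphor within its binding domain → licit binder.

{2}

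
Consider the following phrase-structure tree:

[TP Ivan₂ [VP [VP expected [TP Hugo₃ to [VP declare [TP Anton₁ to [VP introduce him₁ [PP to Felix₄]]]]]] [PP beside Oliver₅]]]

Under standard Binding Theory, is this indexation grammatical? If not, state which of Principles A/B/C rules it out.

Principle B

The two coindexed NPs are *Anton₁* and *him₁*.
*him₁* is a pronoun. Its binding domain is the embedded TP, whose subject is Anton₁.
*Anton₁* c-commands it within that domain and carries the same index.
The pronoun is locally bound → Principle B violation.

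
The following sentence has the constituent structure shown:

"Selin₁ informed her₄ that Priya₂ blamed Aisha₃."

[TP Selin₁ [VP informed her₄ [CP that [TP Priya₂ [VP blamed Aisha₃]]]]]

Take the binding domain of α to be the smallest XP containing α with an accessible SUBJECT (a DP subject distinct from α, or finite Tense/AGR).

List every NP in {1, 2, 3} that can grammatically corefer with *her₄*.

none

*her* is a pronoun, so Principle B applies: it must be free in its binding domain.
Binding domain of *her₄*: the matrix TP, whose subject is Selin₁.
*Selin₁* c-commands the pronoun within its binding domain → coindexation would violate Principle B.
*Priya₂*: the pronoun c-commands this R-expression → coindexation would violate Principle C on *Priya₂*.
*Aisha₃*: the pronoun c-commands this R-expression → coindexation would violate Principle C on *Aisha₃*.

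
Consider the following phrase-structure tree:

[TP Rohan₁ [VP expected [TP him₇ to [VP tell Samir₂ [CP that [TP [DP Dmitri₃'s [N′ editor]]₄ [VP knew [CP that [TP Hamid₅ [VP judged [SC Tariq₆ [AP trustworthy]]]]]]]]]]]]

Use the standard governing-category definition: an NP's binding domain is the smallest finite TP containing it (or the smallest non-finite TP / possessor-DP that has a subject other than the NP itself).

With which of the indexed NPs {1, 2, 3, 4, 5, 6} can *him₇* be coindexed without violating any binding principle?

*him* is a pronoun, so Principle B applies: it must be free in its binding domain.
Binding domain of *him₇*: the matrix TP, whose subject is Rohan₁.
*Rohan₁* c-commands the pronoun within its binding domain → coindexation would violate Principle B.
*Samir₂*: the pronoun c-commands this R-expression → coindexation would violate Principle C on *Samir₂*.
*Dmitri₃*: the pronoun c-commands this R-expression → coindexation would violate Principle C on *Dmitri₃*.
*[Dmitri₃'s editor]₄*: the pronoun c-commands this R-expression → coindexation would violate Principle C on *[Dmitri₃'s editor]₄*.
*Hamid₅*: the pronoun c-commands this R-expression → coindexation would violate Principle C on *Hamid₅*.
*Tariq₆*: the pronoun c-commands this R-expression → coindexation would violate Principle C on *Tariq₆*.

none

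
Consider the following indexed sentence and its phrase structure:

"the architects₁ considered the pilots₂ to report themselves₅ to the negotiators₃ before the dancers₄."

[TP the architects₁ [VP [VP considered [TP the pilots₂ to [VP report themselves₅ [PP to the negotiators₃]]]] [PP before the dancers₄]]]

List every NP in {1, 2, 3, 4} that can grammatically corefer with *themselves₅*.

{2}

*themselves* is an anaphor, so Principle A applies: it must be bound in its binding domain.
Binding domain of *themselves₅*: the embedded TP, whose subject is the pilots₂.
*the architects₁* c-commands the anaphor but is outside its binding domain → cannot satisfy Principle A.
*the pilots₂* c-commands the anaphor within its binding domain → licit binder.
*the negotiators₃* does not c-command the anaphor → cannot bind it.
*the dancers₄* does not c-command the anaphor → cannot bind it.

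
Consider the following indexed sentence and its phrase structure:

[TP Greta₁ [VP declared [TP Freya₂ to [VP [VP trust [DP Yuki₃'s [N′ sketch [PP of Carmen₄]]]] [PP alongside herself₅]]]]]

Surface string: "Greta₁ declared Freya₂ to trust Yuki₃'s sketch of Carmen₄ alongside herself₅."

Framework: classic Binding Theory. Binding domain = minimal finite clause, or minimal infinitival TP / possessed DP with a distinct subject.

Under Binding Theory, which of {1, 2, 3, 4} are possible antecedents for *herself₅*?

{2}

*herself* is an anaphor, so Principle A applies: it must be bound in its binding domain.
Binding domain of *herself₅*: the embedded TP, whose subject is Freya₂.
*Greta₁* c-commands the anaphor but is outside its binding domain → cannot satisfy Principle A.
*Freya₂* c-commands the anaphor within its binding domain → licit binder.
*Yuki₃* does not c-command the anaphor → cannot bind it.
*Carmen₄* does not c-command the anaphor → cannot bind it.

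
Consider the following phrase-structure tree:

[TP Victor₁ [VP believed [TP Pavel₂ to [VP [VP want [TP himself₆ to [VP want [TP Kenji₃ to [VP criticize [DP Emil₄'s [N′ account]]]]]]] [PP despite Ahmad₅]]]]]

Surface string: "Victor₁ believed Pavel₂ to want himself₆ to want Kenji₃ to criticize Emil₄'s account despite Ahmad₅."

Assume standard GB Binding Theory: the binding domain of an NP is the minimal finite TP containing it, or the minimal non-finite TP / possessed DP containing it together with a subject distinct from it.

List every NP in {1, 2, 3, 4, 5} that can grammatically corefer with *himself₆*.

{2}

*himself* is an anaphor, so Principle A applies: it must be bound in its binding domain.
Binding domain of *himself₆*: the embedded TP, whose subject is Pavel₂.
*Victor₁* c-commands the anaphor but is outside its binding domain → cannot satisfy Principle A.
*Pavel₂* c-commands the anaphor within its binding domain → licit binder.
*Kenji₃* does not c-command the anaphor → cannot bind it.
*Emil₄* does not c-command the anaphor → cannot bind it.
*Ahmad₅* does not c-command the anaphor → cannot bind it.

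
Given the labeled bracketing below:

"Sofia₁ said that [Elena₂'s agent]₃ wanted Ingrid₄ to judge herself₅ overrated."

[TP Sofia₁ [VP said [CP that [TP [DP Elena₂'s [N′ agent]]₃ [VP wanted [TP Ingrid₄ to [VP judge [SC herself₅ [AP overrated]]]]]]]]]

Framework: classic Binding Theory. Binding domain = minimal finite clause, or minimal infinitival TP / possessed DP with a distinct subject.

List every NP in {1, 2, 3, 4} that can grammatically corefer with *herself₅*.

*herself* is an anaphor, so Principle A applies: it must be bound in its binding domain.
Binding domain of *herself₅*: the embedded TP, whose subject is Ingrid₄.
*Sofia₁* c-commands the anaphor but is outside its binding domain → cannot satisfy Principle A.
*Elena₂* does not c-command the anaphor → cannot bind it.
*[Elena₂'s agent]₃* c-commands the anaphor but is outside its binding domain → cannot satisfy Principle A.
*Ingrid₄* c-commands the anaphor within its binding domain → licit binder.

{4}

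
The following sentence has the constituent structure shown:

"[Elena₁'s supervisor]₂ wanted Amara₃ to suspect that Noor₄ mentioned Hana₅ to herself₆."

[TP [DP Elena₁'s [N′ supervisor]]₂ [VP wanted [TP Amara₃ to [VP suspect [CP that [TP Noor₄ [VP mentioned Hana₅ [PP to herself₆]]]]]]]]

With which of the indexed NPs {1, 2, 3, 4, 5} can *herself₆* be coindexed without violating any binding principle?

{4, 5}

*herself* is an anaphor, so Principle A applies: it must be bound in its binding domain.
Binding domain of *herself₆*: the embedded TP, whose subject is Noor₄.
*Elena₁* does not c-command the anaphor → cannot bind it.
*[Elena₁'s supervisor]₂* c-commands the anaphor but is outside its binding domain → cannot satisfy Principle A.
*Amara₃* c-commands the anaphor but is outside its binding domain → cannot satisfy Principle A.
*Noor₄* c-commands the anaphor within its binding domain → licit binder.
*Hana₅* c-commands the anaphor within its binding domain → licit binder.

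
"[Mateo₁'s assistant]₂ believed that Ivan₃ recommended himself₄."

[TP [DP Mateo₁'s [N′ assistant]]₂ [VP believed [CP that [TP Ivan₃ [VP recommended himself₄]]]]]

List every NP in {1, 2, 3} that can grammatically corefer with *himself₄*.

*himself* is an anaphor, so Principle A applies: it must be bound in its binding domain.
Binding domain of *himself₄*: the embedded TP, whose subject is Ivan₃.
*Mateo₁* does not c-command the anaphor → cannot bind it.
*[Mateo₁'s assistant]₂* c-commands the anaphor but is outside its binding domain → cannot satisfy Principle A.
*Ivan₃* c-commands the anaphor within its binding domain → licit binder.

{3}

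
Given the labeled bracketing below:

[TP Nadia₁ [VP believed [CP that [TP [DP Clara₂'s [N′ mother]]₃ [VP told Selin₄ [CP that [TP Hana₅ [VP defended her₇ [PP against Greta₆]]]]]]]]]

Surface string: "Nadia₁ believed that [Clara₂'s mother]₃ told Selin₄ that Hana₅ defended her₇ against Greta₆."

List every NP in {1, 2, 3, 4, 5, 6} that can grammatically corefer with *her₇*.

{1, 2, 3, 4}

*her* is a pronoun, so Principle B applies: it must be free in its binding domain.
Binding domain of *her₇*: the embedded TP, whose subject is Hana₅.
*Nadia₁* c-commands the pronoun but from outside its binding domain, and is not c-commanded by it → coindexation permitted.
*Clara₂* and the pronoun do not c-command one another → neither Principle B nor Principle C is at stake; coindexation permitted.
*[Clara₂'s mother]₃* c-commands the pronoun but from outside its binding domain, and is not c-commanded by it → coindexation permitted.
*Selin₄* c-commands the pronoun but from outside its binding domain, and is not c-commanded by it → coindexation permitted.
*Hana₅* c-commands the pronoun within its binding domain → coindexation would violate Principle B.
*Greta₆*: the pronoun c-commands this R-expression → coindexation would violate Principle C on *Greta₆*.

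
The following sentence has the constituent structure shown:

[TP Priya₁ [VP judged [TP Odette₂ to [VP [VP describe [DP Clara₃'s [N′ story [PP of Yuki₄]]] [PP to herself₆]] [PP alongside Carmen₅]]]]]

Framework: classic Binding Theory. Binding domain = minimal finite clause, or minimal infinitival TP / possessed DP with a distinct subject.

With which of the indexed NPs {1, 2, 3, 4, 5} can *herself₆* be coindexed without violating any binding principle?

{2}

*herself* is an anaphor, so Principle A applies: it must be bound in its binding domain.
Binding domain of *herself₆*: the embedded TP, whose subject is Odette₂.
*Priya₁* c-commands the anaphor but is outside its binding domain → cannot satisfy Principle A.
*Odette₂* c-commands the anaphor within its binding domain → licit binder.
*Clara₃* does not c-command the anaphor → cannot bind it.
*Yuki₄* does not c-command the anaphor → cannot bind it.
*Carmen₅* does not c-command the anaphor → cannot bind it.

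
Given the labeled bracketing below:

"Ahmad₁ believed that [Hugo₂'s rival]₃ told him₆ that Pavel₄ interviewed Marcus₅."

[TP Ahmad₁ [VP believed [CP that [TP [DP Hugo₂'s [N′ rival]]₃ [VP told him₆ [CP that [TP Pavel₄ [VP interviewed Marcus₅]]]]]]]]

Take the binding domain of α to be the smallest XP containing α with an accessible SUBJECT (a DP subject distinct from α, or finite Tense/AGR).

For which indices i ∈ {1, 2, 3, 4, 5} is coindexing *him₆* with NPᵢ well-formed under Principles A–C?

*him* is a pronoun, so Principle B applies: it must be free in its binding domain.
Binding domain of *him₆*: the embedded TP, whose subject is [Hugo₂'s rival]₃.
*Ahmad₁* c-commands the pronoun but from outside its binding domain, and is not c-commanded by it → coindexation permitted.
*Hugo₂* and the pronoun do not c-command one another → neither Principle B nor Principle C is at stake; coindexation permitted.
*[Hugo₂'s rival]₃* c-commands the pronoun within its binding domain → coindexation would violate Principle B.
*Pavel₄*: the pronoun c-commands this R-expression → coindexation would violate Principle C on *Pavel₄*.
*Marcus₅*: the pronoun c-commands this R-expression → coindexation would violate Principle C on *Marcus₅*.

{1, 2}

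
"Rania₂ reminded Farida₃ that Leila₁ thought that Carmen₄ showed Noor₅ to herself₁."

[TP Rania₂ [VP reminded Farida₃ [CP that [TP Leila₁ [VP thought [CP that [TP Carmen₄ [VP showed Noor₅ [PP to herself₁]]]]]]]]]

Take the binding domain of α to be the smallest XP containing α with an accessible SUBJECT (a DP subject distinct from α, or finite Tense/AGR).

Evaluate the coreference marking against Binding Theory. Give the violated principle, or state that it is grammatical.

Principle A

The two coindexed NPs are *Leila₁* and *herself₁*.
*herself₁* is an anaphor. Principle A requires it to be bound within its binding domain — the embedded TP, whose subject is Carmen₄.
Within that domain it is c-commanded by *Carmen₄*, *Noor₅*, none of which share its index.
*Leila₁* does c-command the anaphor, but from outside its binding domain.
The anaphor is unbound in its domain → Principle A violation.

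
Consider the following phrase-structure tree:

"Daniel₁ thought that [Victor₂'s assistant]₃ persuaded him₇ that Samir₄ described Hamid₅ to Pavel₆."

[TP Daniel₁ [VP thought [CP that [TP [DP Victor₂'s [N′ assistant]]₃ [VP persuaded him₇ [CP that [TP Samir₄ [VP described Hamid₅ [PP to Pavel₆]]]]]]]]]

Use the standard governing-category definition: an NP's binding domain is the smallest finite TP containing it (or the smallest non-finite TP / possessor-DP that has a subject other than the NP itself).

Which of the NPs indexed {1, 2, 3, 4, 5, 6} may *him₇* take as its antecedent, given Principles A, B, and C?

{1, 2}

*him* is a pronoun, so Principle B applies: it must be free in its binding domain.
Binding domain of *him₇*: the embedded TP, whose subject is [Victor₂'s assistant]₃.
*Daniel₁* c-commands the pronoun but from outside its binding domain, and is not c-commanded by it → coindexation permitted.
*Victor₂* and the pronoun do not c-command one another → neither Principle B nor Principle C is at stake; coindexation permitted.
*[Victor₂'s assistant]₃* c-commands the pronoun within its binding domain → coindexation would violate Principle B.
*Samir₄*: the pronoun c-commands this R-expression → coindexation would violate Principle C on *Samir₄*.
*Hamid₅*: the pronoun c-commands this R-expression → coindexation would violate Principle C on *Hamid₅*.
*Pavel₆*: the pronoun c-commands this R-expression → coindexation would violate Principle C on *Pavel₆*.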